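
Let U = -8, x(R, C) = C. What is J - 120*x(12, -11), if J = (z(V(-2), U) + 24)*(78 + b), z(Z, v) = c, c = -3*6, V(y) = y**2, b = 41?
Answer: 2034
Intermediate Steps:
c = -18
z(Z, v) = -18
J = 714 (J = (-18 + 24)*(78 + 41) = 6*119 = 714)
J - 120*x(12, -11) = 714 - 120*(-11) = 714 + 1320 = 2034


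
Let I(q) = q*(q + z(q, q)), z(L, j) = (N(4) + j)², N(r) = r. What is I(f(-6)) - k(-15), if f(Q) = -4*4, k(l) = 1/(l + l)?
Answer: -61439/30 ≈ -2048.0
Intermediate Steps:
k(l) = 1/(2*l)
z(L, j) = (4 + j)²
f(Q) = -16
I(q) = q*(q + (4 + q)²)
I(f(-6)) - k(-15) = -16*(-16 + (4 - 16)²) - 1/(2*(-15)) = -16*(-16 + (-12)²) - (-1)/(2*15) = -16*(-16 + 144) - 1*(-1/30) = -16*128 + 1/30 = -2048 + 1/30 = -61439/30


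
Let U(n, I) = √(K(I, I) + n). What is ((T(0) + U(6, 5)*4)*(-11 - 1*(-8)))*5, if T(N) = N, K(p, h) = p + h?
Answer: -240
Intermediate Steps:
K(p, h) = h + p
U(n, I) = √(n + 2*I) (U(n, I) = √((I + I) + n) = √(2*I + n) = √(n + 2*I))
((T(0) + U(6, 5)*4)*(-11 - 1*(-8)))*5 = ((0 + √(6 + 2*5)*4)*(-11 - 1*(-8)))*5 = ((0 + √(6 + 10)*4)*(-11 + 8))*5 = ((0 + √16*4)*(-3))*5 = ((0 + 4*4)*(-3))*5 = ((0 + 16)*(-3))*5 = (16*(-3))*5 = -48*5 = -240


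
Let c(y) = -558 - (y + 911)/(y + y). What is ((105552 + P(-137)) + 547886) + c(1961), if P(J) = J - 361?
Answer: 1279319666/1961 ≈ 6.5238e+5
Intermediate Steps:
P(J) = -361 + J
c(y) = -558 - (911 + y)/(2*y)
((105552 + P(-137)) + 547886) + c(1961) = ((105552 + (-361 - 137)) + 547886) + (1/2)*(-911 - 1117*1961)/1961 = ((105552 - 498) + 547886) + (1/2)*(1/1961)*(-911 - 2190437) = (105054 + 547886) + (1/2)*(1/1961)*(-2191348) = 652940 - 1095674/1961 = 1279319666/1961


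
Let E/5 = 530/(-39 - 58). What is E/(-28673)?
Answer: 50/52477 ≈ 0.00095280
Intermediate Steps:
E = -2650/97 (E = 5*(530/(-39 - 58)) = 5*(530/(-97)) = 5*(-1/97*530) = 5*(-530/97) = -2650/97 ≈ -27.320)
E/(-28673) = -2650/97/(-28673) = -2650/97*(-1/28673) = 50/52477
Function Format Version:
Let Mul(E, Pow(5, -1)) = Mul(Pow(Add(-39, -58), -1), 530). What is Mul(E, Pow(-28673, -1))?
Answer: Rational(50, 52477) ≈ 0.00095280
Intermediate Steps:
E = Rational(-2650, 97) (E = Mul(5, Mul(Pow(Add(-39, -58), -1), 530)) = Mul(5, Mul(Pow(-97, -1), 530)) = Mul(5, Mul(Rational(-1, 97), 530)) = Mul(5, Rational(-530, 97)) = Rational(-2650, 97) ≈ -27.320)
Mul(E, Pow(-28673, -1)) = Mul(Rational(-2650, 97), Pow(-28673, -1)) = Mul(Rational(-2650, 97), Rational(-1, 28673)) = Rational(50, 52477)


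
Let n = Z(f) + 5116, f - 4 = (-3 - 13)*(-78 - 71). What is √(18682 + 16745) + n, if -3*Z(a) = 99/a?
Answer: 4072325/796 + 7*√723 ≈ 5304.2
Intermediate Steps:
f = 2388 (f = 4 + (-3 - 13)*(-78 - 71) = 4 - 16*(-149) = 4 + 2384 = 2388)
Z(a) = -33/a
n = 4072325/796 (n = -33/2388 + 5116 = -33*1/2388 + 5116 = -11/796 + 5116 = 4072325/796 ≈ 5116.0)
√(18682 + 16745) + n = √(18682 + 16745) + 4072325/796 = √35427 + 4072325/796 = 7*√723 + 4072325/796 = 4072325/796 + 7*√723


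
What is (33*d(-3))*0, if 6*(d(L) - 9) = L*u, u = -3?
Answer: 0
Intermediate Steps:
d(L) = 9 - L/2 (d(L) = 9 + (L*(-3))/6 = 9 + (-3*L)/6 = 9 - L/2)
(33*d(-3))*0 = (33*(9 - 1/2*(-3)))*0 = (33*(9 + 3/2))*0 = (33*(21/2))*0 = (693/2)*0 = 0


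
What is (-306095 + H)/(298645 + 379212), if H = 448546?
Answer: 142451/677857 ≈ 0.21015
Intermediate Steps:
(-306095 + H)/(298645 + 379212) = (-306095 + 448546)/(298645 + 379212) = 142451/677857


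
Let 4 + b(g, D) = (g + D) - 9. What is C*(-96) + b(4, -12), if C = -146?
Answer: 13995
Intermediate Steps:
b(g, D) = -13 + D + g (b(g, D) = -4 + ((g + D) - 9) = -4 + ((D + g) - 9) = -4 + (-9 + D + g) = -13 + D + g)
C*(-96) + b(4, -12) = -146*(-96) + (-13 - 12 + 4) = 14016 - 21 = 13995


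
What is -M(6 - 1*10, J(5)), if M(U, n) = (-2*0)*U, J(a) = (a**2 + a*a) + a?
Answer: 0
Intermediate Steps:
J(a) = a + 2*a**2 (J(a) = (a**2 + a**2) + a = 2*a**2 + a = a + 2*a**2)
M(U, n) = 0 (M(U, n) = 0*U = 0)
-M(6 - 1*10, J(5)) = -1*0 = 0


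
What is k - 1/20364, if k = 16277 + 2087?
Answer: 373964495/20364 ≈ 18364.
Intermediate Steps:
k = 18364
k - 1/20364 = 18364 - 1/20364 = 373964495/20364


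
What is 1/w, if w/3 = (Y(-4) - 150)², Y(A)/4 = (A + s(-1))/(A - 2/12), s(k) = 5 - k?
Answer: 625/43274412 ≈ 1.4443e-5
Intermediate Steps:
Y(A) = 4*(6 + A)/(-⅙ + A) (Y(A) = 4*((A + (5 - 1*(-1)))/(A - 2/12)) = 4*((A + (5 + 1))/(A - 2*1/12)) = 4*((A + 6)/(A - ⅙)) = 4*((6 + A)/(-⅙ + A)) = 4*(6 + A)/(-⅙ + A))
w = 43274412/625 (w = 3*(24*(6 - 4)/(-1 + 6*(-4)) - 150)² = 3*(24*2/(-1 - 24) - 150)² = 3*(24*2/(-25) - 150)² = 3*(24*(-1/25)*2 - 150)² = 3*(-48/25 - 150)² = 3*(-3798/25)² = 3*(14424804/625) = 43274412/625 ≈ 69239.)
1/w = 1/(43274412/625) = 625/43274412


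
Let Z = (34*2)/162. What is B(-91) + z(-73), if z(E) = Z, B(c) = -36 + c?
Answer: -10253/81 ≈ -126.58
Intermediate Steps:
Z = 34/81 (Z = 68*(1/162) = 34/81 ≈ 0.41975)
z(E) = 34/81
B(-91) + z(-73) = (-36 - 91) + 34/81 = -127 + 34/81 = -10253/81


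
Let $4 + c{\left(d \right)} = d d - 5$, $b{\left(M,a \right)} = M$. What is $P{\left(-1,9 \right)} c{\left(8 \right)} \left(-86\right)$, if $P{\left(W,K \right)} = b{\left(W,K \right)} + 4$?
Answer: $-14190$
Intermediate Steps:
$c{\left(d \right)} = -9 + d^{2}$ ($c{\left(d \right)} = -4 + \left(d d - 5\right) = -4 + \left(d^{2} - 5\right) = -4 + \left(-5 + d^{2}\right) = -9 + d^{2}$)
$P{\left(W,K \right)} = 4 + W$ ($P{\left(W,K \right)} = W + 4 = 4 + W$)
$P{\left(-1,9 \right)} c{\left(8 \right)} \left(-86\right) = \left(4 - 1\right) \left(-9 + 8^{2}\right) \left(-86\right) = 3 \left(-9 + 64\right) \left(-86\right) = 3 \cdot 55 \left(-86\right) = 165 \left(-86\right) = -14190$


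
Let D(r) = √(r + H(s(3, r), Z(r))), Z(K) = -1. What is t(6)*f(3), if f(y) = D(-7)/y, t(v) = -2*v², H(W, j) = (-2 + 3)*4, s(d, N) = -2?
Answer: -24*I*√3 ≈ -41.569*I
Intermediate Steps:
H(W, j) = 4 (H(W, j) = 1*4 = 4)
D(r) = √(4 + r) (D(r) = √(r + 4) = √(4 + r))
f(y) = I*√3/y (f(y) = √(4 - 7)/y = √(-3)/y = (I*√3)/y = I*√3/y)
t(6)*f(3) = (-2*6²)*(I*√3/3) = (-2*36)*(I*√3*(⅓)) = -24*I*√3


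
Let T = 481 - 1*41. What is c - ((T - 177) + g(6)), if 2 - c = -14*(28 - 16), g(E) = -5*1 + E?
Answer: -94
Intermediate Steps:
g(E) = -5 + E
T = 440 (T = 481 - 41 = 440)
c = 170 (c = 2 - (-14)*(28 - 16) = 2 - (-14)*12 = 2 - 1*(-168) = 2 + 168 = 170)
c - ((T - 177) + g(6)) = 170 - ((440 - 177) + (-5 + 6)) = 170 - (263 + 1) = 170 - 1*264 = 170 - 264 = -94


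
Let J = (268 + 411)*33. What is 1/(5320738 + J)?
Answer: 1/5343145 ≈ 1.8716e-7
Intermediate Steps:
J = 22407 (J = 679*33 = 22407)
1/(5320738 + J) = 1/(5320738 + 22407) = 1/5343145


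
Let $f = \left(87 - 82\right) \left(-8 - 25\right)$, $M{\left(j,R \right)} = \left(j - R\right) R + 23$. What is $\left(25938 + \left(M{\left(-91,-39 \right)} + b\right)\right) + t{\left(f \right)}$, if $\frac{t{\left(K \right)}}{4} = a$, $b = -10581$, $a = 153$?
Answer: $18020$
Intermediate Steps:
$M{\left(j,R \right)} = 23 + R \left(j - R\right)$ ($M{\left(j,R \right)} = R \left(j - R\right) + 23 = 23 + R \left(j - R\right)$)
$f = -165$ ($f = 5 \left(-33\right) = -165$)
$t{\left(K \right)} = 612$ ($t{\left(K \right)} = 4 \cdot 153 = 612$)
$\left(25938 + \left(M{\left(-91,-39 \right)} + b\right)\right) + t{\left(f \right)} = \left(25938 - 8530\right) + 612 = 17408 + 612 = 18020$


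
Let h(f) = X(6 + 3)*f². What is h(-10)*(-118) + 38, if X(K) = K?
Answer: -106162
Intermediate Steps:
h(f) = 9*f² (h(f) = (6 + 3)*f² = 9*f²)
h(-10)*(-118) + 38 = (9*(-10)²)*(-118) + 38 = (9*100)*(-118) + 38 = 900*(-118) + 38 = -106200 + 38 = -106162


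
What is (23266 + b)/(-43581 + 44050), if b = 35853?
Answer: 59119/469 ≈ 126.05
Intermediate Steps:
(23266 + b)/(-43581 + 44050) = (23266 + 35853)/(-43581 + 44050) = 59119/469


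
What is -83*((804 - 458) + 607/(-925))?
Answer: -26513769/925 ≈ -28664.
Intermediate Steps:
-83*((804 - 458) + 607/(-925)) = -83*(346 + 607*(-1/925)) = -83*(346 - 607/925) = -83*319443/925 = -26513769/925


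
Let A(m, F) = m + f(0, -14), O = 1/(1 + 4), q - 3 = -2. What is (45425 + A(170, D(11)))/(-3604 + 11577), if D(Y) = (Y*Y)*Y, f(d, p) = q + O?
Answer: 227981/39865 ≈ 5.7188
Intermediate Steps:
q = 1 (q = 3 - 2 = 1)
O = 1/5 ≈ 0.20000
f(d, p) = 6/5 (f(d, p) = 1 + 1/5 = 6/5)
D(Y) = Y**3 (D(Y) = Y**2*Y = Y**3)
A(m, F) = 6/5 + m (A(m, F) = m + 6/5 = 6/5 + m)
(45425 + A(170, D(11)))/(-3604 + 11577) = (45425 + (6/5 + 170))/(-3604 + 11577) = (45425 + 856/5)/7973 = (227981/5)*(1/7973) = 227981/39865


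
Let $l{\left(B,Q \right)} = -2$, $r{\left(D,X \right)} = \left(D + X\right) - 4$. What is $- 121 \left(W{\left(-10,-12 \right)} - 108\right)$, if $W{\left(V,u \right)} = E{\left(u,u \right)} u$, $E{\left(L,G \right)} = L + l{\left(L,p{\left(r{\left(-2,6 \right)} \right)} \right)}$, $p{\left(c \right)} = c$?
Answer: $-7260$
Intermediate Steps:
$r{\left(D,X \right)} = -4 + D + X$
$E{\left(L,G \right)} = -2 + L$ ($E{\left(L,G \right)} = L - 2 = -2 + L$)
$W{\left(V,u \right)} = u \left(-2 + u\right)$ ($W{\left(V,u \right)} = \left(-2 + u\right) u = u \left(-2 + u\right)$)
$- 121 \left(W{\left(-10,-12 \right)} - 108\right) = - 121 \left(- 12 \left(-2 - 12\right) - 108\right) = - 121 \left(\left(-12\right) \left(-14\right) - 108\right) = - 121 \left(168 - 108\right) = \left(-121\right) 60 = -7260$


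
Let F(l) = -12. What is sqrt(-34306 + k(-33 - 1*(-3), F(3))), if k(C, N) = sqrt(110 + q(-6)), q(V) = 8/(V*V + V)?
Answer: sqrt(-7718850 + 15*sqrt(24810))/15 ≈ 185.19*I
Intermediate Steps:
q(V) = 8/(V + V**2) (q(V) = 8/(V**2 + V) = 8/(V + V**2))
k(C, N) = sqrt(24810)/15 (k(C, N) = sqrt(110 + 8/(-6*(1 - 6))) = sqrt(110 + 8*(-1/6)/(-5)) = sqrt(110 + 8*(-1/6)*(-1/5)) = sqrt(110 + 4/15) = sqrt(1654/15) = sqrt(24810)/15)
sqrt(-34306 + k(-33 - 1*(-3), F(3))) = sqrt(-34306 + sqrt(24810)/15)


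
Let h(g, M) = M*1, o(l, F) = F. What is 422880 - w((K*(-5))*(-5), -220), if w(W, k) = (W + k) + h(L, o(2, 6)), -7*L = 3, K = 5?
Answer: 422969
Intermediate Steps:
L = -3/7 (L = -1/7*3 = -3/7 ≈ -0.42857)
h(g, M) = M
w(W, k) = 6 + W + k (w(W, k) = (W + k) + 6 = 6 + W + k)
422880 - w((K*(-5))*(-5), -220) = 422880 - (6 + (5*(-5))*(-5) - 220) = 422880 - (6 - 25*(-5) - 220) = 422880 - (6 + 125 - 220) = 422880 - 1*(-89) = 422880 + 89 = 422969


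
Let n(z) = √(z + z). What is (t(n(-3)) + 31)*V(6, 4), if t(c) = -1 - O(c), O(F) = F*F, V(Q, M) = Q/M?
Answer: 54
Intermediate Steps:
O(F) = F²
n(z) = √2*√z (n(z) = √(2*z) = √2*√z)
t(c) = -1 - c²
(t(n(-3)) + 31)*V(6, 4) = ((-1 - (√2*√(-3))²) + 31)*(6/4) = ((-1 - (√2*(I*√3))²) + 31)*(6*(¼)) = ((-1 - (I*√6)²) + 31)*(3/2) = ((-1 - 1*(-6)) + 31)*(3/2) = ((-1 + 6) + 31)*(3/2) = (5 + 31)*(3/2) = 36*(3/2) = 54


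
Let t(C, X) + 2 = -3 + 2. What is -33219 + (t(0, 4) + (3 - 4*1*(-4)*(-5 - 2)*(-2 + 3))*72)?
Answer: -41070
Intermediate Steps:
t(C, X) = -3 (t(C, X) = -2 + (-3 + 2) = -2 - 1 = -3)
-33219 + (t(0, 4) + (3 - 4*1*(-4)*(-5 - 2)*(-2 + 3))*72) = -33219 + (-3 + (3 - 4*1*(-4)*(-5 - 2)*(-2 + 3))*72) = -33219 + (-3 + (3 - (-16)*(-7*1))*72) = -33219 + (-3 + (3 - (-16)*(-7))*72) = -33219 + (-3 + (3 - 4*28)*72) = -33219 + (-3 + (3 - 112)*72) = -33219 + (-3 - 109*72) = -33219 + (-3 - 7848) = -33219 - 7851 = -41070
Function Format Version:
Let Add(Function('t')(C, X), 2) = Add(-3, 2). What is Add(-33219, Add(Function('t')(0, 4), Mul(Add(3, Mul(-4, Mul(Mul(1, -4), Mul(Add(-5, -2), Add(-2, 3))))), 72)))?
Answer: -41070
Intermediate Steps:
Function('t')(C, X) = -3 (Function('t')(C, X) = Add(-2, Add(-3, 2)) = Add(-2, -1) = -3)
Add(-33219, Add(Function('t')(0, 4), Mul(Add(3, Mul(-4, Mul(Mul(1, -4), Mul(Add(-5, -2), Add(-2, 3))))), 72))) = Add(-33219, Add(-3, Mul(Add(3, Mul(-4, Mul(Mul(1, -4), Mul(Add(-5, -2), Add(-2, 3))))), 72))) = Add(-33219, Add(-3, Mul(Add(3, Mul(-4, Mul(-4, Mul(-7, 1)))), 72))) = Add(-33219, Add(-3, Mul(Add(3, Mul(-4, Mul(-4, -7))), 72))) = Add(-33219, Add(-3, Mul(Add(3, Mul(-4, 28)), 72))) = Add(-33219, Add(-3, Mul(Add(3, -112), 72))) = Add(-33219, Add(-3, Mul(-109, 72))) = Add(-33219, Add(-3, -7848)) = Add(-33219, -7851) = -41070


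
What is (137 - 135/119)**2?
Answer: 261404224/14161 ≈ 18459.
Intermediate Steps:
(137 - 135/119)**2 = (16168/119)**2 = 261404224/14161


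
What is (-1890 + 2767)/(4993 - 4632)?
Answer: 877/361 ≈ 2.4294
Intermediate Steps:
(-1890 + 2767)/(4993 - 4632) = 877/361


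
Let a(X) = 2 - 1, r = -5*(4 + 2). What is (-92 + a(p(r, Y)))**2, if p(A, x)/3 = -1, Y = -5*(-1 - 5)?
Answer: 8281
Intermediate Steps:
Y = 30 (Y = -5*(-6) = 30)
r = -30 (r = -5*6 = -30)
p(A, x) = -3 (p(A, x) = 3*(-1) = -3)
a(X) = 1
(-92 + a(p(r, Y)))**2 = (-92 + 1)**2 = (-91)**2 = 8281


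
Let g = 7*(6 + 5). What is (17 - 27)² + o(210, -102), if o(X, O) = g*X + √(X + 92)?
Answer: 16270 + √302 ≈ 16287.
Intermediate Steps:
g = 77 (g = 7*11 = 77)
o(X, O) = √(92 + X) + 77*X (o(X, O) = 77*X + √(X + 92) = 77*X + √(92 + X) = √(92 + X) + 77*X)
(17 - 27)² + o(210, -102) = (17 - 27)² + (√(92 + 210) + 77*210) = (-10)² + (√302 + 16170) = 100 + (16170 + √302) = 16270 + √302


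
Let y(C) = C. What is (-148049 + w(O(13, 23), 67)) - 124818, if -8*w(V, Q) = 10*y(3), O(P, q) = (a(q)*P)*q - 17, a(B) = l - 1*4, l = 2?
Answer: -1091483/4 ≈ -2.7287e+5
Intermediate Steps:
a(B) = -2 (a(B) = 2 - 1*4 = 2 - 4 = -2)
O(P, q) = -17 - 2*P*q (O(P, q) = (-2*P)*q - 17 = -2*P*q - 17 = -17 - 2*P*q)
w(V, Q) = -15/4 (w(V, Q) = -5*3/4 = -1/8*30 = -15/4)
(-148049 + w(O(13, 23), 67)) - 124818 = (-148049 - 15/4) - 124818 = -592211/4 - 124818 = -1091483/4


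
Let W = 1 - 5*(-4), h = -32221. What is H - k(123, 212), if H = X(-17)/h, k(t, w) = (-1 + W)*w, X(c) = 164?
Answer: -136617204/32221 ≈ -4240.0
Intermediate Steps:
W = 21 (W = 1 + 20 = 21)
k(t, w) = 20*w (k(t, w) = (-1 + 21)*w = 20*w)
H = -164/32221 (H = 164/(-32221) = 164*(-1/32221) = -164/32221 ≈ -0.0050898)
H - k(123, 212) = -164/32221 - 20*212 = -164/32221 - 1*4240 = -164/32221 - 4240 = -136617204/32221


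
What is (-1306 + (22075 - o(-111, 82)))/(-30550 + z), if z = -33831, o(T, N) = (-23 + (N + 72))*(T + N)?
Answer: -24568/64381 ≈ -0.38160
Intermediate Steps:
o(T, N) = (49 + N)*(N + T) (o(T, N) = (-23 + (72 + N))*(N + T) = (49 + N)*(N + T))
(-1306 + (22075 - o(-111, 82)))/(-30550 + z) = (-1306 + (22075 - (82² + 49*82 + 49*(-111) + 82*(-111))))/(-30550 - 33831) = (-1306 + (22075 - (6724 + 4018 - 5439 - 9102)))/(-64381) = (-1306 + (22075 - 1*(-3799)))*(-1/64381) = (-1306 + (22075 + 3799))*(-1/64381) = (-1306 + 25874)*(-1/64381) = 24568*(-1/64381) = -24568/64381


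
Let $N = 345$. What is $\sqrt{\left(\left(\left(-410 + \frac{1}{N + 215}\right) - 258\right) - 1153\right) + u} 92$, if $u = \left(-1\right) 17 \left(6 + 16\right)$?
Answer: $\frac{23 i \sqrt{43021965}}{35} \approx 4310.3 i$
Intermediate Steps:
$u = -374$ ($u = \left(-17\right) 22 = -374$)
$\sqrt{\left(\left(\left(-410 + \frac{1}{N + 215}\right) - 258\right) - 1153\right) + u} 92 = \sqrt{\left(\left(\left(-410 + \frac{1}{345 + 215}\right) - 258\right) - 1153\right) - 374} \cdot 92 = \sqrt{\left(\left(\left(-410 + \frac{1}{560}\right) - 258\right) - 1153\right) - 374} \cdot 92 = \sqrt{\left(\left(- \frac{229599}{560} - 258\right) - 1153\right) - 374} \cdot 92 = \sqrt{\left(- \frac{374079}{560} - 1153\right) - 374} \cdot 92 = \sqrt{- \frac{1019759}{560} - 374} \cdot 92 = \sqrt{- \frac{1229199}{560}} \cdot 92 = \frac{i \sqrt{43021965}}{140} \cdot 92 = \frac{23 i \sqrt{43021965}}{35}$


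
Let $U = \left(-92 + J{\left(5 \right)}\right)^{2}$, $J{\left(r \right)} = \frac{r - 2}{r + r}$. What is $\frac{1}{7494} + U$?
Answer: $\frac{3150811133}{374700} \approx 8408.9$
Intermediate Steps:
$J{\left(r \right)} = \frac{-2 + r}{2 r}$
$U = \frac{840889}{100}$ ($U = \left(-92 + \frac{-2 + 5}{2 \cdot 5}\right)^{2} = \left(-92 + \frac{1}{2} \cdot \frac{1}{5} \cdot 3\right)^{2} = \left(-92 + \frac{3}{10}\right)^{2} = \left(- \frac{917}{10}\right)^{2} = \frac{840889}{100} \approx 8408.9$)
$\frac{1}{7494} + U = \frac{1}{7494} + \frac{840889}{100} = \frac{3150811133}{374700}$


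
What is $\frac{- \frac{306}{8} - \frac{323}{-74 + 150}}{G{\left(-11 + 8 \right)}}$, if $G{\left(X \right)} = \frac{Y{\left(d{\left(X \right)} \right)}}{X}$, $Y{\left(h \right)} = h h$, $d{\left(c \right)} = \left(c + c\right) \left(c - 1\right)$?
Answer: $\frac{85}{384} \approx 0.22135$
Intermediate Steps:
$d{\left(c \right)} = 2 c \left(-1 + c\right)$
$Y{\left(h \right)} = h^{2}$
$G{\left(X \right)} = 4 X \left(-1 + X\right)^{2}$ ($G{\left(X \right)} = \frac{\left(2 X \left(-1 + X\right)\right)^{2}}{X} = \frac{4 X^{2} \left(-1 + X\right)^{2}}{X} = 4 X \left(-1 + X\right)^{2}$)
$\frac{- \frac{306}{8} - \frac{323}{-74 + 150}}{G{\left(-11 + 8 \right)}} = \frac{- \frac{306}{8} - \frac{323}{-74 + 150}}{4 \left(-11 + 8\right) \left(-1 + \left(-11 + 8\right)\right)^{2}} = \frac{\left(-306\right) \frac{1}{8} - \frac{323}{76}}{4 \left(-3\right) \left(-1 - 3\right)^{2}} = \frac{- \frac{153}{4} - \frac{17}{4}}{4 \left(-3\right) \left(-4\right)^{2}} = \frac{- \frac{153}{4} - \frac{17}{4}}{4 \left(-3\right) 16} = - \frac{85}{2 \left(-192\right)} = \left(- \frac{85}{2}\right) \left(- \frac{1}{192}\right) = \frac{85}{384}$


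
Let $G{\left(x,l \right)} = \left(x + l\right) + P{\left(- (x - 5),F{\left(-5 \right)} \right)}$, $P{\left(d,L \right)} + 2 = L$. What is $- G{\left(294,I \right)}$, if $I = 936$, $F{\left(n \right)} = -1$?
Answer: $-1227$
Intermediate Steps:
$P{\left(d,L \right)} = -2 + L$
$G{\left(x,l \right)} = -3 + l + x$ ($G{\left(x,l \right)} = \left(x + l\right) - 3 = \left(l + x\right) - 3 = -3 + l + x$)
$- G{\left(294,I \right)} = - (-3 + 936 + 294) = \left(-1\right) 1227 = -1227$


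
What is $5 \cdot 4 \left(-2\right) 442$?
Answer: $-17680$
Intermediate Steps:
$5 \cdot 4 \left(-2\right) 442 = 20 \left(-2\right) 442 = \left(-40\right) 442 = -17680$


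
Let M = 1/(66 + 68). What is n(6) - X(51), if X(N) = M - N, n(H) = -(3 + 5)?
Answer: 5761/134 ≈ 42.993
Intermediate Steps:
n(H) = -8 (n(H) = -1*8 = -8)
M = 1/134 ≈ 0.0074627
X(N) = 1/134 - N
n(6) - X(51) = -8 - (1/134 - 1*51) = -8 - (1/134 - 51) = -8 - 1*(-6833/134) = -8 + 6833/134 = 5761/134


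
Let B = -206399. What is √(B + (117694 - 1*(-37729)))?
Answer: 12*I*√354 ≈ 225.78*I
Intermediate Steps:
√(B + (117694 - 1*(-37729))) = √(-206399 + (117694 - 1*(-37729))) = √(-206399 + (117694 + 37729)) = √(-206399 + 155423) = √(-50976) = 12*I*√354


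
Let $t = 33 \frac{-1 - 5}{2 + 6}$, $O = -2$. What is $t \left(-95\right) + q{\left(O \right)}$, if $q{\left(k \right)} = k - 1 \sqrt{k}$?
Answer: $\frac{9397}{4} - i \sqrt{2} \approx 2349.3 - 1.4142 i$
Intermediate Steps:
$q{\left(k \right)} = k - \sqrt{k}$
$t = - \frac{99}{4}$ ($t = 33 \left(- \frac{6}{8}\right) = 33 \left(\left(-6\right) \frac{1}{8}\right) = 33 \left(- \frac{3}{4}\right) = - \frac{99}{4} \approx -24.75$)
$t \left(-95\right) + q{\left(O \right)} = \left(- \frac{99}{4}\right) \left(-95\right) - \left(2 + \sqrt{-2}\right) = \frac{9405}{4} - \left(2 + i \sqrt{2}\right) = \frac{9397}{4} - i \sqrt{2}$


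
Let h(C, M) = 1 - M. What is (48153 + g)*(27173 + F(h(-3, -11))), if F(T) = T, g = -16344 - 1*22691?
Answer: 247872830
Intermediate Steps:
g = -39035 (g = -16344 - 22691 = -39035)
(48153 + g)*(27173 + F(h(-3, -11))) = (48153 - 39035)*(27173 + (1 - 1*(-11))) = 9118*(27173 + (1 + 11)) = 9118*(27173 + 12) = 9118*27185 = 247872830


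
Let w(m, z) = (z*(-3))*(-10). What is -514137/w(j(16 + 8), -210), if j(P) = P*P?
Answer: 171379/2100 ≈ 81.609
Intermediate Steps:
j(P) = P**2
w(m, z) = 30*z (w(m, z) = -3*z*(-10) = 30*z)
-514137/w(j(16 + 8), -210) = -514137/(30*(-210)) = -514137/(-6300) = -514137*(-1/6300) = 171379/2100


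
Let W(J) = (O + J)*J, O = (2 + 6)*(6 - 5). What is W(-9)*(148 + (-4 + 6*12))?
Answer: 1944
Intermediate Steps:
O = 8 (O = 8*1 = 8)
W(J) = J*(8 + J) (W(J) = (8 + J)*J = J*(8 + J))
W(-9)*(148 + (-4 + 6*12)) = (-9*(8 - 9))*(148 + (-4 + 6*12)) = (-9*(-1))*(148 + (-4 + 72)) = 9*(148 + 68) = 9*216 = 1944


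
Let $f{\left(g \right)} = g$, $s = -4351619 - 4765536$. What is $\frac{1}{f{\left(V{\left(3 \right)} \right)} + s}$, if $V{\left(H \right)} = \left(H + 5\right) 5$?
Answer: $- \frac{1}{9117115} \approx -1.0968 \cdot 10^{-7}$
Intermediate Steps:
$V{\left(H \right)} = 25 + 5 H$ ($V{\left(H \right)} = \left(5 + H\right) 5 = 25 + 5 H$)
$s = -9117155$ ($s = -4351619 - 4765536 = -9117155$)
$\frac{1}{f{\left(V{\left(3 \right)} \right)} + s} = \frac{1}{\left(25 + 5 \cdot 3\right) - 9117155} = \frac{1}{\left(25 + 15\right) - 9117155} = \frac{1}{40 - 9117155} = \frac{1}{-9117115} = - \frac{1}{9117115}$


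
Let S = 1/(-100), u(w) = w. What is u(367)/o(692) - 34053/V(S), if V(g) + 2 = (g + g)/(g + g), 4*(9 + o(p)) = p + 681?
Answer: 45530329/1337 ≈ 34054.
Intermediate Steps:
o(p) = 645/4 + p/4 (o(p) = -9 + (p + 681)/4 = -9 + (681 + p)/4 = -9 + (681/4 + p/4) = 645/4 + p/4)
S = -1/100 ≈ -0.010000
V(g) = -1 (V(g) = -2 + (g + g)/(g + g) = -2 + (2*g)/((2*g)) = -2 + (2*g)*(1/(2*g)) = -2 + 1 = -1)
u(367)/o(692) - 34053/V(S) = 367/(645/4 + (¼)*692) - 34053/(-1) = 367/(645/4 + 173) - 34053*(-1) = 367/(1337/4) + 34053 = 367*(4/1337) + 34053 = 1468/1337 + 34053 = 45530329/1337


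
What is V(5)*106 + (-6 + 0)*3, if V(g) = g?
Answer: 512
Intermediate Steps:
V(5)*106 + (-6 + 0)*3 = 5*106 + (-6 + 0)*3 = 530 - 6*3 = 530 - 18 = 512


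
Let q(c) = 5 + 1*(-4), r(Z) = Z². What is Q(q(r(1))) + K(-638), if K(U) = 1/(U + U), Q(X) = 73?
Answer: 93147/1276 ≈ 72.999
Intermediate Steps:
q(c) = 1 (q(c) = 5 - 4 = 1)
K(U) = 1/(2*U)
Q(q(r(1))) + K(-638) = 73 + (½)/(-638) = 73 + (½)*(-1/638) = 73 - 1/1276 = 93147/1276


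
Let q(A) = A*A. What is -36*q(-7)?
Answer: -1764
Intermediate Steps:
q(A) = A**2
-36*q(-7) = -36*(-7)**2 = -36*49 = -1764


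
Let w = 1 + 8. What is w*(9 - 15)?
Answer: -54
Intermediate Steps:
w = 9
w*(9 - 15) = 9*(9 - 15) = 9*(-6) = -54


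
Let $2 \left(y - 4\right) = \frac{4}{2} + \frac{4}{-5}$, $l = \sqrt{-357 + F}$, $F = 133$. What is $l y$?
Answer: $\frac{92 i \sqrt{14}}{5} \approx 68.846 i$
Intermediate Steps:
$l = 4 i \sqrt{14}$ ($l = \sqrt{-357 + 133} = \sqrt{-224} = 4 i \sqrt{14} \approx 14.967 i$)
$y = \frac{23}{5}$ ($y = 4 + \frac{\frac{4}{2} + \frac{4}{-5}}{2} = 4 + \frac{4 \cdot \frac{1}{2} + 4 \left(- \frac{1}{5}\right)}{2} = 4 + \frac{2 - \frac{4}{5}}{2} = 4 + \frac{1}{2} \cdot \frac{6}{5} = 4 + \frac{3}{5} = \frac{23}{5} \approx 4.6$)
$l y = 4 i \sqrt{14} \cdot \frac{23}{5} = \frac{92 i \sqrt{14}}{5}$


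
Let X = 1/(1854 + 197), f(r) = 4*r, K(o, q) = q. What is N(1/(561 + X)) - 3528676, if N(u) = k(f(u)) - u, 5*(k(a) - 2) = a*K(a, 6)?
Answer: -20300673203471/5753060 ≈ -3.5287e+6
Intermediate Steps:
X = 1/2051 ≈ 0.00048757
k(a) = 2 + 6*a/5 (k(a) = 2 + (a*6)/5 = 2 + (6*a)/5 = 2 + 6*a/5)
N(u) = 2 + 19*u/5 (N(u) = (2 + 6*(4*u)/5) - u = (2 + 24*u/5) - u = 2 + 19*u/5)
N(1/(561 + X)) - 3528676 = (2 + 19/(5*(561 + 1/2051))) - 3528676 = (2 + 19/(5*(1150612/2051))) - 3528676 = (2 + (19/5)*(2051/1150612)) - 3528676 = (2 + 38969/5753060) - 3528676 = 11545089/5753060 - 3528676 = -20300673203471/5753060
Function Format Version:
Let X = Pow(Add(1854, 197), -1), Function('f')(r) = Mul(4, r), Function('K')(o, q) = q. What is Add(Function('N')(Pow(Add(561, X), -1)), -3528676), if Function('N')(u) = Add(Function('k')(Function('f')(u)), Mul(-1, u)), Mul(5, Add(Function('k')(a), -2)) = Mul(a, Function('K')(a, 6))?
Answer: Rational(-20300673203471, 5753060) ≈ -3.5287e+6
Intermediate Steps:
X = Rational(1, 2051) (X = Pow(2051, -1) = Rational(1, 2051) ≈ 0.00048757)
Function('k')(a) = Add(2, Mul(Rational(6, 5), a)) (Function('k')(a) = Add(2, Mul(Rational(1, 5), Mul(a, 6))) = Add(2, Mul(Rational(1, 5), Mul(6, a))) = Add(2, Mul(Rational(6, 5), a)))
Function('N')(u) = Add(2, Mul(Rational(19, 5), u)) (Function('N')(u) = Add(Add(2, Mul(Rational(6, 5), Mul(4, u))), Mul(-1, u)) = Add(Add(2, Mul(Rational(24, 5), u)), Mul(-1, u)) = Add(2, Mul(Rational(19, 5), u)))
Add(Function('N')(Pow(Add(561, X), -1)), -3528676) = Add(Add(2, Mul(Rational(19, 5), Pow(Add(561, Rational(1, 2051)), -1))), -3528676) = Add(Add(2, Mul(Rational(19, 5), Pow(Rational(1150612, 2051), -1))), -3528676) = Add(Add(2, Mul(Rational(19, 5), Rational(2051, 1150612))), -3528676) = Add(Add(2, Rational(38969, 5753060)), -3528676) = Add(Rational(11545089, 5753060), -3528676) = Rational(-20300673203471, 5753060)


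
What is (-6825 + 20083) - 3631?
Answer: 9627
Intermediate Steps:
(-6825 + 20083) - 3631 = 13258 - 3631 = 9627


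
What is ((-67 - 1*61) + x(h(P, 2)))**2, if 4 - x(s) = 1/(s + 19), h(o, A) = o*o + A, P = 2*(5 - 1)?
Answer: 111112681/7225 ≈ 15379.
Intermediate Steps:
P = 8 (P = 2*4 = 8)
h(o, A) = A + o**2 (h(o, A) = o**2 + A = A + o**2)
x(s) = 4 - 1/(19 + s) (x(s) = 4 - 1/(s + 19) = 4 - 1/(19 + s))
((-67 - 1*61) + x(h(P, 2)))**2 = ((-67 - 1*61) + (75 + 4*(2 + 8**2))/(19 + (2 + 8**2)))**2 = ((-67 - 61) + (75 + 4*(2 + 64))/(19 + (2 + 64)))**2 = (-128 + (75 + 4*66)/(19 + 66))**2 = (-128 + (75 + 264)/85)**2 = (-128 + (1/85)*339)**2 = (-128 + 339/85)**2 = (-10541/85)**2 = 111112681/7225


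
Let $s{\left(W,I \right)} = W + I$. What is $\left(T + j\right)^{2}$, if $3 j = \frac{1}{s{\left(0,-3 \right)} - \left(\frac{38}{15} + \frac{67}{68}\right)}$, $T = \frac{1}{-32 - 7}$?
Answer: $\frac{396368281}{67242194721} \approx 0.0058946$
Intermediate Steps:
$T = - \frac{1}{39}$ ($T = \frac{1}{-39} = - \frac{1}{39} \approx -0.025641$)
$s{\left(W,I \right)} = I + W$
$j = - \frac{340}{6649}$ ($j = \frac{1}{3 \left(\left(-3 + 0\right) - \left(\frac{38}{15} + \frac{67}{68}\right)\right)} = \frac{1}{3 \left(-3 - \frac{3589}{1020}\right)} = \frac{1}{3 \left(- \frac{6649}{1020}\right)} = \frac{1}{3} \left(- \frac{1020}{6649}\right) = - \frac{340}{6649} \approx -0.051135$)
$\left(T + j\right)^{2} = \left(- \frac{1}{39} - \frac{340}{6649}\right)^{2} = \left(- \frac{19909}{259311}\right)^{2} = \frac{396368281}{67242194721}$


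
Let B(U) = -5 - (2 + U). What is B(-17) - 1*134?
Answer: -124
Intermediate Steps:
B(U) = -7 - U (B(U) = -5 + (-2 - U) = -7 - U)
B(-17) - 1*134 = (-7 - 1*(-17)) - 1*134 = (-7 + 17) - 134 = 10 - 134 = -124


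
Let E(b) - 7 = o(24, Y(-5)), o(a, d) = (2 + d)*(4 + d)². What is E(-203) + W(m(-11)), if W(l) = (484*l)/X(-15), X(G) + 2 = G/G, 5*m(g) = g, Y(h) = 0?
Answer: 5519/5 ≈ 1103.8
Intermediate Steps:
m(g) = g/5
X(G) = -1 (X(G) = -2 + G/G = -2 + 1 = -1)
o(a, d) = (4 + d)²*(2 + d)
E(b) = 39 (E(b) = 7 + (4 + 0)²*(2 + 0) = 7 + 4²*2 = 7 + 16*2 = 7 + 32 = 39)
W(l) = -484*l (W(l) = (484*l)/(-1) = (484*l)*(-1) = -484*l)
E(-203) + W(m(-11)) = 39 - 484*(-11)/5 = 39 - 484*(-11/5) = 39 + 5324/5 = 5519/5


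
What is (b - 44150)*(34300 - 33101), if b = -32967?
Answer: -92463283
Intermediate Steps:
(b - 44150)*(34300 - 33101) = (-32967 - 44150)*(34300 - 33101) = -77117*1199 = -92463283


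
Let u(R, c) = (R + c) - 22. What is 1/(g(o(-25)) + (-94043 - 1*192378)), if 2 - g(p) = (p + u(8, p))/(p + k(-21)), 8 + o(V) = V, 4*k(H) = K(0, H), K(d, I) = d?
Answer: -33/9451907 ≈ -3.4914e-6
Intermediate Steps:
u(R, c) = -22 + R + c
k(H) = 0 (k(H) = (¼)*0 = 0)
o(V) = -8 + V
g(p) = 2 - (-14 + 2*p)/p (g(p) = 2 - (p + (-22 + 8 + p))/(p + 0) = 2 - (p + (-14 + p))/p = 2 - (-14 + 2*p)/p)
1/(g(o(-25)) + (-94043 - 1*192378)) = 1/(14/(-8 - 25) + (-94043 - 1*192378)) = 1/(14/(-33) + (-94043 - 192378)) = 1/(14*(-1/33) - 286421) = 1/(-14/33 - 286421) = 1/(-9451907/33) = -33/9451907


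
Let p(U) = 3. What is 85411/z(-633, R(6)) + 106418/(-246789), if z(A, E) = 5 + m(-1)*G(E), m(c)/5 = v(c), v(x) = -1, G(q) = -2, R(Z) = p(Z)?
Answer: 7025633003/1233945 ≈ 5693.6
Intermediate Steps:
R(Z) = 3
m(c) = -5 (m(c) = 5*(-1) = -5)
z(A, E) = 15 (z(A, E) = 5 - 5*(-2) = 5 + 10 = 15)
85411/z(-633, R(6)) + 106418/(-246789) = 85411/15 + 106418/(-246789) = 85411*(1/15) + 106418*(-1/246789) = 85411/15 - 106418/246789 = 7025633003/1233945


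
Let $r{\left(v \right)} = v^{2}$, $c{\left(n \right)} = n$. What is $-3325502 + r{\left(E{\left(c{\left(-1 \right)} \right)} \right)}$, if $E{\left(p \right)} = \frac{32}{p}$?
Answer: $-3324478$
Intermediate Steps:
$-3325502 + r{\left(E{\left(c{\left(-1 \right)} \right)} \right)} = -3325502 + \left(\frac{32}{-1}\right)^{2} = -3325502 + \left(32 \left(-1\right)\right)^{2} = -3325502 + \left(-32\right)^{2} = -3325502 + 1024 = -3324478$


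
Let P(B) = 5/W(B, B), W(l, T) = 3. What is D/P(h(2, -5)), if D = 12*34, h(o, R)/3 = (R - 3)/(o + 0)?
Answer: 1224/5 ≈ 244.80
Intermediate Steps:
h(o, R) = 3*(-3 + R)/o (h(o, R) = 3*((R - 3)/(o + 0)) = 3*((-3 + R)/o) = 3*(-3 + R)/o)
D = 408
P(B) = 5/3
D/P(h(2, -5)) = 408/(5/3) = 408*(⅗) = 1224/5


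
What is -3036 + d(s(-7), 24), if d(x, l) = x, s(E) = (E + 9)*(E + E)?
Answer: -3064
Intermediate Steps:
s(E) = 2*E*(9 + E) (s(E) = (9 + E)*(2*E) = 2*E*(9 + E))
-3036 + d(s(-7), 24) = -3036 + 2*(-7)*(9 - 7) = -3036 + 2*(-7)*2 = -3036 - 28 = -3064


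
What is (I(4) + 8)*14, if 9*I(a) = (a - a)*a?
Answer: 112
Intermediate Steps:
I(a) = 0 (I(a) = ((a - a)*a)/9 = (0*a)/9 = (⅑)*0 = 0)
(I(4) + 8)*14 = (0 + 8)*14 = 8*14 = 112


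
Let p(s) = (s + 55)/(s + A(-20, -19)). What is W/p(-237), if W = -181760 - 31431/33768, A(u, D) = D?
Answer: -32734416592/128037 ≈ -2.5566e+5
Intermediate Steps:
W = -2045901037/11256 (W = -181760 - 31431*1/33768 = -181760 - 10477/11256 = -2045901037/11256 ≈ -1.8176e+5)
p(s) = (55 + s)/(-19 + s) (p(s) = (s + 55)/(s - 19) = (55 + s)/(-19 + s))
W/p(-237) = -2045901037*(-19 - 237)/(55 - 237)/11256 = -2045901037/(11256*(-182/(-256))) = -2045901037/(11256*((-1/256*(-182)))) = -2045901037/(11256*91/128) = -2045901037/11256*128/91 = -32734416592/128037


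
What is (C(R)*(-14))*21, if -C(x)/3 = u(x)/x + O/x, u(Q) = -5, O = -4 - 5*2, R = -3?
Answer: 5586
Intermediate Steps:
O = -14 (O = -4 - 10 = -14)
C(x) = 57/x (C(x) = -3*(-5/x - 14/x) = -(-57)/x = 57/x)
(C(R)*(-14))*21 = ((57/(-3))*(-14))*21 = ((57*(-1/3))*(-14))*21 = -19*(-14)*21 = 266*21 = 5586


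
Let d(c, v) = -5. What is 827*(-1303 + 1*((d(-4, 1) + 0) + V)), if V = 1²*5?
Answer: -1077581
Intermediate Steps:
V = 5 (V = 1*5 = 5)
827*(-1303 + 1*((d(-4, 1) + 0) + V)) = 827*(-1303 + 1*((-5 + 0) + 5)) = 827*(-1303 + 1*(-5 + 5)) = 827*(-1303 + 1*0) = 827*(-1303 + 0) = 827*(-1303) = -1077581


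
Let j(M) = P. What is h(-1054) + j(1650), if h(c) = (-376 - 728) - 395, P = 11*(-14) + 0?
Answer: -1653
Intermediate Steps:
P = -154 (P = -154 + 0 = -154)
j(M) = -154
h(c) = -1499 (h(c) = -1104 - 395 = -1499)
h(-1054) + j(1650) = -1499 - 154 = -1653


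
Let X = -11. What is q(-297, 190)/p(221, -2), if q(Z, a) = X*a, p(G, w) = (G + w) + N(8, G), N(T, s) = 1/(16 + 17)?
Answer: -34485/3614 ≈ -9.5421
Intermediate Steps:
N(T, s) = 1/33
p(G, w) = 1/33 + G + w (p(G, w) = (G + w) + 1/33 = 1/33 + G + w)
q(Z, a) = -11*a
q(-297, 190)/p(221, -2) = (-11*190)/(1/33 + 221 - 2) = -2090/7228/33 = -2090*33/7228 = -34485/3614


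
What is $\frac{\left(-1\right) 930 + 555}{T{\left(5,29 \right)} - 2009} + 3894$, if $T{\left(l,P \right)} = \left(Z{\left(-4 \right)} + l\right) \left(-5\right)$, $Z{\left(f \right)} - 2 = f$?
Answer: $\frac{7881831}{2024} \approx 3894.2$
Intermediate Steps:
$Z{\left(f \right)} = 2 + f$
$T{\left(l,P \right)} = 10 - 5 l$ ($T{\left(l,P \right)} = \left(\left(2 - 4\right) + l\right) \left(-5\right) = \left(-2 + l\right) \left(-5\right) = 10 - 5 l$)
$\frac{\left(-1\right) 930 + 555}{T{\left(5,29 \right)} - 2009} + 3894 = \frac{\left(-1\right) 930 + 555}{\left(10 - 25\right) - 2009} + 3894 = \frac{-930 + 555}{\left(10 - 25\right) - 2009} + 3894 = - \frac{375}{-15 - 2009} + 3894 = - \frac{375}{-2024} + 3894 = \left(-375\right) \left(- \frac{1}{2024}\right) + 3894 = \frac{375}{2024} + 3894 = \frac{7881831}{2024}$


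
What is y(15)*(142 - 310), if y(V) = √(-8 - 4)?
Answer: -336*I*√3 ≈ -581.97*I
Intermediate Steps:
y(V) = 2*I*√3 (y(V) = √(-12) = 2*I*√3)
y(15)*(142 - 310) = (2*I*√3)*(142 - 310) = (2*I*√3)*(-168) = -336*I*√3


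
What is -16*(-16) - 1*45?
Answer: 211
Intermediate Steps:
-16*(-16) - 1*45 = 256 - 45 = 211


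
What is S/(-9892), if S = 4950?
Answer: -2475/4946 ≈ -0.50040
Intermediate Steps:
S/(-9892) = 4950/(-9892) = 4950*(-1/9892) = -2475/4946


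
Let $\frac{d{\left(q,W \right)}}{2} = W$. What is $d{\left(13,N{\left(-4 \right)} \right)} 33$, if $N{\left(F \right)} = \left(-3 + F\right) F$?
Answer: $1848$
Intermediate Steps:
$N{\left(F \right)} = F \left(-3 + F\right)$
$d{\left(q,W \right)} = 2 W$
$d{\left(13,N{\left(-4 \right)} \right)} 33 = 2 \left(- 4 \left(-3 - 4\right)\right) 33 = 2 \left(\left(-4\right) \left(-7\right)\right) 33 = 2 \cdot 28 \cdot 33 = 56 \cdot 33 = 1848$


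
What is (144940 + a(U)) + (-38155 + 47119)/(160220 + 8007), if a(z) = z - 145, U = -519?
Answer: 24271127616/168227 ≈ 1.4428e+5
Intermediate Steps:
a(z) = -145 + z
(144940 + a(U)) + (-38155 + 47119)/(160220 + 8007) = (144940 + (-145 - 519)) + (-38155 + 47119)/(160220 + 8007) = (144940 - 664) + 8964/168227 = 144276 + 8964*(1/168227) = 144276 + 8964/168227 = 24271127616/168227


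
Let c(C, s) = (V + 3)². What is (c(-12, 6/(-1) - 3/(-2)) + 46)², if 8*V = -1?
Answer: 12061729/4096 ≈ 2944.8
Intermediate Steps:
V = -⅛ (V = (⅛)*(-1) = -⅛ ≈ -0.12500)
c(C, s) = 529/64 (c(C, s) = (-⅛ + 3)² = (23/8)² = 529/64)
(c(-12, 6/(-1) - 3/(-2)) + 46)² = (529/64 + 46)² = (3473/64)² = 12061729/4096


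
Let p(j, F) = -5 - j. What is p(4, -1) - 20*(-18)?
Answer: 351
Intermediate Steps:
p(4, -1) - 20*(-18) = (-5 - 1*4) - 20*(-18) = (-5 - 4) + 360 = -9 + 360 = 351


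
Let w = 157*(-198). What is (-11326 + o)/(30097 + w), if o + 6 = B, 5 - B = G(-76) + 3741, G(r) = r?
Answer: 14992/989 ≈ 15.159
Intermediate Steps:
w = -31086
B = -3660 (B = 5 - (-76 + 3741) = 5 - 1*3665 = 5 - 3665 = -3660)
o = -3666 (o = -6 - 3660 = -3666)
(-11326 + o)/(30097 + w) = (-11326 - 3666)/(30097 - 31086) = -14992/(-989) = -14992*(-1/989) = 14992/989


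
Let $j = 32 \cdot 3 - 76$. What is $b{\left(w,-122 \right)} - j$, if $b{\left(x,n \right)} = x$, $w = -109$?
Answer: $-129$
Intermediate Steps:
$j = 20$ ($j = 96 - 76 = 20$)
$b{\left(w,-122 \right)} - j = -109 - 20 = -129$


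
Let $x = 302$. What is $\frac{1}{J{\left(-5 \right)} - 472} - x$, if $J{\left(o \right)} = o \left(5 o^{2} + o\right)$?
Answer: $- \frac{323745}{1072} \approx -302.0$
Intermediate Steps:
$J{\left(o \right)} = o \left(o + 5 o^{2}\right)$
$\frac{1}{J{\left(-5 \right)} - 472} - x = \frac{1}{\left(-5\right)^{2} \left(1 + 5 \left(-5\right)\right) - 472} - 302 = \frac{1}{25 \left(1 - 25\right) - 472} - 302 = \frac{1}{25 \left(-24\right) - 472} - 302 = \frac{1}{-600 - 472} - 302 = \frac{1}{-1072} - 302 = - \frac{1}{1072} - 302 = - \frac{323745}{1072}$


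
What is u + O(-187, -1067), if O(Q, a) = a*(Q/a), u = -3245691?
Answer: -3245878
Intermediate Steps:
O(Q, a) = Q
u + O(-187, -1067) = -3245691 - 187 = -3245878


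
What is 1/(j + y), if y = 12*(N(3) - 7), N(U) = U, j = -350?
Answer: -1/398 ≈ -0.0025126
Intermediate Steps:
y = -48 (y = 12*(3 - 7) = 12*(-4) = -48)
1/(j + y) = 1/(-350 - 48) = 1/(-398) = -1/398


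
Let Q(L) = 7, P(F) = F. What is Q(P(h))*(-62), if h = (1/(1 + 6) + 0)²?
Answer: -434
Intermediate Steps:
h = 1/49 (h = (1/7 + 0)² = (⅐ + 0)² = (⅐)² = 1/49 ≈ 0.020408)
Q(P(h))*(-62) = 7*(-62) = -434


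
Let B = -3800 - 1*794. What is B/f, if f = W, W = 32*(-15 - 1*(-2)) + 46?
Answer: 2297/185 ≈ 12.416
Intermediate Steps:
W = -370 (W = 32*(-15 + 2) + 46 = 32*(-13) + 46 = -416 + 46 = -370)
B = -4594 (B = -3800 - 794 = -4594)
f = -370
B/f = -4594/(-370) = -4594*(-1/370) = 2297/185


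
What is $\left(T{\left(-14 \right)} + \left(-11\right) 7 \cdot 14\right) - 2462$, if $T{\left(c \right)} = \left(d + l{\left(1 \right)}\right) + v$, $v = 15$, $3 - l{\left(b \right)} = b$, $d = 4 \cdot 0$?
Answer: $-3523$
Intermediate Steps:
$d = 0$
$l{\left(b \right)} = 3 - b$
$T{\left(c \right)} = 17$ ($T{\left(c \right)} = \left(0 + \left(3 - 1\right)\right) + 15 = \left(0 + 2\right) + 15 = 2 + 15 = 17$)
$\left(T{\left(-14 \right)} + \left(-11\right) 7 \cdot 14\right) - 2462 = \left(17 + \left(-11\right) 7 \cdot 14\right) - 2462 = \left(17 - 1078\right) - 2462 = -1061 - 2462 = -3523$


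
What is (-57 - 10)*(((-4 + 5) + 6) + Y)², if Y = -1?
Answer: -2412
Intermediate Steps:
(-57 - 10)*(((-4 + 5) + 6) + Y)² = (-57 - 10)*(((-4 + 5) + 6) - 1)² = -67*((1 + 6) - 1)² = -67*(7 - 1)² = -67*6² = -67*36 = -2412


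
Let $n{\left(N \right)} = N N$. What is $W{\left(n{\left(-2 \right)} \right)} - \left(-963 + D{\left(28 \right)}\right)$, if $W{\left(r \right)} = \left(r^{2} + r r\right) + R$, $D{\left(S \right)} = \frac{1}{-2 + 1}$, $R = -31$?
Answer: $965$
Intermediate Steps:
$n{\left(N \right)} = N^{2}$
$D{\left(S \right)} = -1$ ($D{\left(S \right)} = \frac{1}{-1} = -1$)
$W{\left(r \right)} = -31 + 2 r^{2}$ ($W{\left(r \right)} = \left(r^{2} + r r\right) - 31 = \left(r^{2} + r^{2}\right) - 31 = 2 r^{2} - 31 = -31 + 2 r^{2}$)
$W{\left(n{\left(-2 \right)} \right)} - \left(-963 + D{\left(28 \right)}\right) = \left(-31 + 2 \left(\left(-2\right)^{2}\right)^{2}\right) + \left(963 - -1\right) = \left(-31 + 2 \cdot 4^{2}\right) + \left(963 + 1\right) = \left(-31 + 2 \cdot 16\right) + 964 = \left(-31 + 32\right) + 964 = 1 + 964 = 965$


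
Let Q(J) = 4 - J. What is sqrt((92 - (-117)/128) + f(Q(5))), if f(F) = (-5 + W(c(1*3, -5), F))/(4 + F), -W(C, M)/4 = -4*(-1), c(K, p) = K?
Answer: sqrt(21994)/16 ≈ 9.2690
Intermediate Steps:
W(C, M) = -16 (W(C, M) = -(-16)*(-1) = -4*4 = -16)
f(F) = -21/(4 + F) (f(F) = (-5 - 16)/(4 + F) = -21/(4 + F))
sqrt((92 - (-117)/128) + f(Q(5))) = sqrt((92 - (-117)/128) - 21/(4 + (4 - 1*5))) = sqrt((92 - (-117)/128) - 21/(4 + (4 - 5))) = sqrt((92 - 1*(-117/128)) - 21/(4 - 1)) = sqrt((92 + 117/128) - 21/3) = sqrt(11893/128 - 21*1/3) = sqrt(11893/128 - 7) = sqrt(10997/128) = sqrt(21994)/16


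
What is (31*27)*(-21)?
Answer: -17577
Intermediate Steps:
(31*27)*(-21) = 837*(-21) = -17577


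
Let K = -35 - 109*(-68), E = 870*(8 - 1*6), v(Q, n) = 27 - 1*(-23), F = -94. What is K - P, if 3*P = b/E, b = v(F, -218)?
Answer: 3850789/522 ≈ 7377.0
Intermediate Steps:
v(Q, n) = 50 (v(Q, n) = 27 + 23 = 50)
b = 50
E = 1740 (E = 870*(8 - 6) = 870*2 = 1740)
K = 7377 (K = -35 + 7412 = 7377)
P = 5/522 (P = (50/1740)/3 = (50*(1/1740))/3 = (1/3)*(5/174) = 5/522 ≈ 0.0095785)
K - P = 7377 - 1*5/522 = 7377 - 5/522 = 3850789/522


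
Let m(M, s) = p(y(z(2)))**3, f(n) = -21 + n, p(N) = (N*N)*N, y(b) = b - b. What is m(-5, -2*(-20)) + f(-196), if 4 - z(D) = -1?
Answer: -217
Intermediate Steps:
z(D) = 5 (z(D) = 4 - 1*(-1) = 4 + 1 = 5)
y(b) = 0
p(N) = N**3 (p(N) = N**2*N = N**3)
m(M, s) = 0 (m(M, s) = (0**3)**3 = 0**3 = 0)
m(-5, -2*(-20)) + f(-196) = 0 + (-21 - 196) = 0 - 217 = -217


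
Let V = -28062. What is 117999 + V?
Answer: 89937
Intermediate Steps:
117999 + V = 117999 - 28062 = 89937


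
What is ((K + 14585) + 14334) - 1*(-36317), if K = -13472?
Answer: 51764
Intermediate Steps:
((K + 14585) + 14334) - 1*(-36317) = ((-13472 + 14585) + 14334) - 1*(-36317) = (1113 + 14334) + 36317 = 15447 + 36317 = 51764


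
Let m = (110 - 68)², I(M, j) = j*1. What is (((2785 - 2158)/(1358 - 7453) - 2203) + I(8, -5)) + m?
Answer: -2706807/6095 ≈ -444.10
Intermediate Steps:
I(M, j) = j
m = 1764 (m = 42² = 1764)
(((2785 - 2158)/(1358 - 7453) - 2203) + I(8, -5)) + m = (((2785 - 2158)/(1358 - 7453) - 2203) - 5) + 1764 = ((627/(-6095) - 2203) - 5) + 1764 = ((627*(-1/6095) - 2203) - 5) + 1764 = ((-627/6095 - 2203) - 5) + 1764 = (-13427912/6095 - 5) + 1764 = -13458387/6095 + 1764 = -2706807/6095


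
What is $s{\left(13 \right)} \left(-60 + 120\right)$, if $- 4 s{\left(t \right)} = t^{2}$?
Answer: $-2535$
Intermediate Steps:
$s{\left(t \right)} = - \frac{t^{2}}{4}$
$s{\left(13 \right)} \left(-60 + 120\right) = - \frac{13^{2}}{4} \left(-60 + 120\right) = \left(- \frac{1}{4}\right) 169 \cdot 60 = \left(- \frac{169}{4}\right) 60 = -2535$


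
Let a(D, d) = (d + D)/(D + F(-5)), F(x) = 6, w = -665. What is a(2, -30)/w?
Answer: 1/190 ≈ 0.0052632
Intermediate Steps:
a(D, d) = (D + d)/(6 + D) (a(D, d) = (d + D)/(D + 6) = (D + d)/(6 + D))
a(2, -30)/w = ((2 - 30)/(6 + 2))/(-665) = (-28/8)*(-1/665) = ((1/8)*(-28))*(-1/665) = -7/2*(-1/665) = 1/190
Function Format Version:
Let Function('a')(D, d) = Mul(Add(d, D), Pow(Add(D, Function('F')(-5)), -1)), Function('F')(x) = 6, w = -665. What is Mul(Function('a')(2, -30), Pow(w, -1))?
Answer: Rational(1, 190) ≈ 0.0052632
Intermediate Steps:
Function('a')(D, d) = Mul(Pow(Add(6, D), -1), Add(D, d)) (Function('a')(D, d) = Mul(Add(d, D), Pow(Add(D, 6), -1)) = Mul(Add(D, d), Pow(Add(6, D), -1)) = Mul(Pow(Add(6, D), -1), Add(D, d)))
Mul(Function('a')(2, -30), Pow(w, -1)) = Mul(Mul(Pow(Add(6, 2), -1), Add(2, -30)), Pow(-665, -1)) = Mul(Mul(Pow(8, -1), -28), Rational(-1, 665)) = Mul(Mul(Rational(1, 8), -28), Rational(-1, 665)) = Mul(Rational(-7, 2), Rational(-1, 665)) = Rational(1, 190)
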